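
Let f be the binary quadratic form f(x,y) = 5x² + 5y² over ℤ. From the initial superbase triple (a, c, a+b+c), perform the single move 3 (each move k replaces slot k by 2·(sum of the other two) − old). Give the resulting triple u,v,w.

start (5,5,10) = (f(1,0),f(0,1),f(1,1))
replace slot 3: 2·(5+5) − 10 = 10 → (5,5,10)

5,5,10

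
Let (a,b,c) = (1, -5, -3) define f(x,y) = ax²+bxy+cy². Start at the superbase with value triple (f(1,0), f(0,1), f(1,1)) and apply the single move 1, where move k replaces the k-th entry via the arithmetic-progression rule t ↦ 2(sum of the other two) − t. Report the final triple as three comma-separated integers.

start (1,-3,-7) = (f(1,0),f(0,1),f(1,1))
replace slot 1: 2·((-3)+(-7)) − 1 = -21 → (-21,-3,-7)

-21,-3,-7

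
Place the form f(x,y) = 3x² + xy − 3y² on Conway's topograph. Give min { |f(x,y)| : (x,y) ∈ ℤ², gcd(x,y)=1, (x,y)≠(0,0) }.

river: ρ → (-3,5,1)
river: ρ → (1,5,-3)
river: ρ → (-3,1,3)
river: ρ → (3,5,-1)
river: ρ → (-1,5,3)
river: ρ → (3,1,-3)
closes: descent 0, river 6
min |a| on river = 1

1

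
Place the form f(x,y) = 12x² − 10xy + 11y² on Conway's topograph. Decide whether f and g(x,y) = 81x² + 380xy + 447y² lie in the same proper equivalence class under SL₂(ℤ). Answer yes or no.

D₁ = -428, D₂ = -428
f: flip: (12,-10,11)→(11,10,12)
f: reduced (well bottom): (11,10,12) with a≤c, −a<b≤a
g: translate: b→56 (≡380 mod 162), so (81,380,447)→(81,56,11)
g: flip: (81,56,11)→(11,-56,81)
g: translate: b→10 (≡-56 mod 22), so (11,-56,81)→(11,10,12)
g: reduced (well bottom): (11,10,12) with a≤c, −a<b≤a
reduced forms (11, 10, 12) vs (11, 10, 12) ⇒ equivalent

yes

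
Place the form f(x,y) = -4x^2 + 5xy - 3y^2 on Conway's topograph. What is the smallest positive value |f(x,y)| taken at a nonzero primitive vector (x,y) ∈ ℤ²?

translate: b→3 (≡-5 mod 8), so (4,-5,3)→(4,3,2)
flip: (4,3,2)→(2,-3,4)
translate: b→1 (≡-3 mod 4), so (2,-3,4)→(2,1,3)
reduced (well bottom): (2,1,3) with a≤c, −a<b≤a
well minimum |f| = |-2| = 2 (negative-definite)

2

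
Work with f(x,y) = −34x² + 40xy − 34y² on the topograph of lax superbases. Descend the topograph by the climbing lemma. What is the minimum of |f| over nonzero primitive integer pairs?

translate: b→28 (≡-40 mod 68), so (34,-40,34)→(34,28,28)
flip: (34,28,28)→(28,-28,34)
translate: b→28 (≡-28 mod 56), so (28,-28,34)→(28,28,34)
reduced (well bottom): (28,28,34) with a≤c, −a<b≤a
well minimum |f| = |-28| = 28 (negative-definite)

28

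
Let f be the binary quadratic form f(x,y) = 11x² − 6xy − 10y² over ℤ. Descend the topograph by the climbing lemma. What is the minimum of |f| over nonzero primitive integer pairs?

descent: ρ → (-10,6,11)  [lands on river]
river: ρ → (11,16,-5)
river: ρ → (-5,14,14)
river: ρ → (14,14,-5)
river: ρ → (-5,16,11)
river: ρ → (11,6,-10)
river: ρ → (-10,14,7)
river: ρ → (7,14,-10)
closes: descent 1, river 8
min |a| on river = 5

5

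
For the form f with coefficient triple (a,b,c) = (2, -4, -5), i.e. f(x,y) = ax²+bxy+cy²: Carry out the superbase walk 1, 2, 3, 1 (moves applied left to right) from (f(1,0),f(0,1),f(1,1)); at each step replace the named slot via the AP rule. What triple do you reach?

start (2,-5,-7) = (f(1,0),f(0,1),f(1,1))
replace slot 1: 2·((-5)+(-7)) − 2 = -26 → (-26,-5,-7)
replace slot 2: 2·((-26)+(-7)) − (-5) = -61 → (-26,-61,-7)
replace slot 3: 2·((-26)+(-61)) − (-7) = -167 → (-26,-61,-167)
replace slot 1: 2·((-61)+(-167)) − (-26) = -430 → (-430,-61,-167)

-430,-61,-167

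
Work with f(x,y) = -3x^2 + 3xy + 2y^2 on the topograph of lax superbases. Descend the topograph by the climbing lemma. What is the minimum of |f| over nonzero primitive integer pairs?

river: ρ → (2,5,-1)
river: ρ → (-1,5,2)
river: ρ → (2,3,-3)
river: ρ → (-3,3,2)
closes: descent 0, river 4
min |a| on river = 1

1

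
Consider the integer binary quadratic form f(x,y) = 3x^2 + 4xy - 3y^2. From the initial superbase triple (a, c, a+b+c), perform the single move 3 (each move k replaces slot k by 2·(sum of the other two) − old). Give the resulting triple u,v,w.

start (3,-3,4) = (f(1,0),f(0,1),f(1,1))
replace slot 3: 2·(3+(-3)) − 4 = -4 → (3,-3,-4)

3,-3,-4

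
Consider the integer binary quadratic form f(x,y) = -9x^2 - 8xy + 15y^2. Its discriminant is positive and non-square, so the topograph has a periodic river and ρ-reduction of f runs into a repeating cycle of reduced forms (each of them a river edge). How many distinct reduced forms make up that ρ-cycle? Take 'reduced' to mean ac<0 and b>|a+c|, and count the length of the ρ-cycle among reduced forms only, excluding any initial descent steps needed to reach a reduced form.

D = 604, ⌊√D⌋ = 24
descent: ρ → (15,8,-9)  [lands on river]
river: ρ → (-9,10,14)
river: ρ → (14,18,-5)
river: ρ → (-5,22,6)
river: ρ → (6,14,-17)
river: ρ → (-17,20,3)
river: ρ → (3,22,-10)
river: ρ → (-10,18,7)
river: ρ → (7,24,-1)
river: ρ → (-1,24,7)
river: ρ → (7,18,-10)
river: ρ → (-10,22,3)
river: ρ → (3,20,-17)
river: ρ → (-17,14,6)
river: ρ → (6,22,-5)
river: ρ → (-5,18,14)
river: ρ → (14,10,-9)
river: ρ → (-9,8,15)
river: ρ → (15,22,-2)
river: ρ → (-2,22,15)
ρ-cycle length = 20 (tail of 1 descent step not counted)

20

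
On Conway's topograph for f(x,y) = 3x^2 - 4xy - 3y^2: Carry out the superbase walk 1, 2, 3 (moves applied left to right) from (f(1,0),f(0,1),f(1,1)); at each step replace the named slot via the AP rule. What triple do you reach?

start (3,-3,-4) = (f(1,0),f(0,1),f(1,1))
replace slot 1: 2·((-3)+(-4)) − 3 = -17 → (-17,-3,-4)
replace slot 2: 2·((-17)+(-4)) − (-3) = -39 → (-17,-39,-4)
replace slot 3: 2·((-17)+(-39)) − (-4) = -108 → (-17,-39,-108)

-17,-39,-108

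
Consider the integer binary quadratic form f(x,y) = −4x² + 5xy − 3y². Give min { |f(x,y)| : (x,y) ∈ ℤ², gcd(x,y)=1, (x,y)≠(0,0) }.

translate: b→3 (≡-5 mod 8), so (4,-5,3)→(4,3,2)
flip: (4,3,2)→(2,-3,4)
translate: b→1 (≡-3 mod 4), so (2,-3,4)→(2,1,3)
reduced (well bottom): (2,1,3) with a≤c, −a<b≤a
well minimum |f| = |-2| = 2 (negative-definite)

2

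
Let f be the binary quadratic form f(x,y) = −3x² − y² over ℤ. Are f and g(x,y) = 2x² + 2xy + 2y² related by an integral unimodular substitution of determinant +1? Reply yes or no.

D₁ = -12, D₂ = -12
f is negative-definite; reduce −f:
−f: flip: (3,0,1)→(1,0,3)
−f: reduced (well bottom): (1,0,3) with a≤c, −a<b≤a
flip sign back: reduced form of f is (-1,0,-3)
g: reduced (well bottom): (2,2,2) with a≤c, −a<b≤a
reduced forms (-1, 0, -3) vs (2, 2, 2) ⇒ inequivalent

no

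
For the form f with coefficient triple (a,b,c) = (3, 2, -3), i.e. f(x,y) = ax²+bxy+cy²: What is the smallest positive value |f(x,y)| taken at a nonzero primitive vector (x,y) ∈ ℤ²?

river: ρ → (-3,4,2)
river: ρ → (2,4,-3)
river: ρ → (-3,2,3)
river: ρ → (3,4,-2)
river: ρ → (-2,4,3)
river: ρ → (3,2,-3)
closes: descent 0, river 6
min |a| on river = 2

2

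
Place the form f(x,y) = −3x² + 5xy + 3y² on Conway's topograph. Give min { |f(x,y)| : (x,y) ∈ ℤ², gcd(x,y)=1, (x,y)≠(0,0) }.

river: ρ → (3,7,-1)
river: ρ → (-1,7,3)
river: ρ → (3,5,-3)
river: ρ → (-3,7,1)
river: ρ → (1,7,-3)
river: ρ → (-3,5,3)
closes: descent 0, river 6
min |a| on river = 1

1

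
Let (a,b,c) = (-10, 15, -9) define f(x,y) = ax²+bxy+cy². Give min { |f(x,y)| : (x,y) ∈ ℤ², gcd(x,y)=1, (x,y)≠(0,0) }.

translate: b→5 (≡-15 mod 20), so (10,-15,9)→(10,5,4)
flip: (10,5,4)→(4,-5,10)
translate: b→3 (≡-5 mod 8), so (4,-5,10)→(4,3,9)
reduced (well bottom): (4,3,9) with a≤c, −a<b≤a
well minimum |f| = |-4| = 4 (negative-definite)

4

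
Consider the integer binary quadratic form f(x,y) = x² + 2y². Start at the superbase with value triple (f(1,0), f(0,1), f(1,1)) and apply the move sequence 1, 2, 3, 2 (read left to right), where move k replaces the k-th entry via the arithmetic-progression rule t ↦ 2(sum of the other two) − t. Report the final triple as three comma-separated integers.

start (1,2,3) = (f(1,0),f(0,1),f(1,1))
replace slot 1: 2·(2+3) − 1 = 9 → (9,2,3)
replace slot 2: 2·(9+3) − 2 = 22 → (9,22,3)
replace slot 3: 2·(9+22) − 3 = 59 → (9,22,59)
replace slot 2: 2·(9+59) − 22 = 114 → (9,114,59)

9,114,59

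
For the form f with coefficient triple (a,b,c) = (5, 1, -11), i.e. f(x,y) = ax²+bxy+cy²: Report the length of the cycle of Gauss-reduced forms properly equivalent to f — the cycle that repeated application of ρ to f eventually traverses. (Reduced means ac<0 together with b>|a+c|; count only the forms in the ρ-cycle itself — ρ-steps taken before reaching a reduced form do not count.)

D = 221, ⌊√D⌋ = 14
descent: ρ → (-11,-1,5)
descent: ρ → (5,11,-5)  [lands on river]
river: ρ → (-5,9,7)
river: ρ → (7,5,-7)
river: ρ → (-7,9,5)
ρ-cycle length = 4 (tail of 2 descent steps not counted)

4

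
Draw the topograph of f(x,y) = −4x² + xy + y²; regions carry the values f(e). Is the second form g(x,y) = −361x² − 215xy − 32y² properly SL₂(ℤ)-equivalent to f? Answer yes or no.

D₁ = 17, D₂ = 17
river cycle of f (length 6): (1, 3, -2), (-2, 1, 2), (2, 3, -1), (-1, 3, 2), (2, 1, -2), (-2, 3, 1)
river cycle of g (length 6): (1, 3, -2), (-2, 1, 2), (2, 3, -1), (-1, 3, 2), (2, 1, -2), (-2, 3, 1)
cycles coincide ⇒ equivalent

yes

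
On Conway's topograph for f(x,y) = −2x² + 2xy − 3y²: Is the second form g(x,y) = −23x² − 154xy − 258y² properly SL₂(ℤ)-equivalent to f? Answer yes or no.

D₁ = -20, D₂ = -20
f is negative-definite; reduce −f:
−f: translate: b→2 (≡-2 mod 4), so (2,-2,3)→(2,2,3)
−f: reduced (well bottom): (2,2,3) with a≤c, −a<b≤a
flip sign back: reduced form of f is (-2,-2,-3)
g is negative-definite; reduce −g:
−g: translate: b→16 (≡154 mod 46), so (23,154,258)→(23,16,3)
−g: flip: (23,16,3)→(3,-16,23)
−g: translate: b→2 (≡-16 mod 6), so (3,-16,23)→(3,2,2)
−g: flip: (3,2,2)→(2,-2,3)
−g: translate: b→2 (≡-2 mod 4), so (2,-2,3)→(2,2,3)
−g: reduced (well bottom): (2,2,3) with a≤c, −a<b≤a
flip sign back: reduced form of g is (-2,-2,-3)
reduced forms (-2, -2, -3) vs (-2, -2, -3) ⇒ equivalent

yes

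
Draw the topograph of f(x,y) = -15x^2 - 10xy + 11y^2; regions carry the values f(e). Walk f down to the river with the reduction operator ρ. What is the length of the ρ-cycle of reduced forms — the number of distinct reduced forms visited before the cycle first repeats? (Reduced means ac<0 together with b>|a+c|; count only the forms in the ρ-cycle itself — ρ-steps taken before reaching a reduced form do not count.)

D = 760, ⌊√D⌋ = 27
descent: ρ → (11,10,-15)  [lands on river]
river: ρ → (-15,20,6)
river: ρ → (6,16,-21)
river: ρ → (-21,26,1)
river: ρ → (1,26,-21)
river: ρ → (-21,16,6)
river: ρ → (6,20,-15)
river: ρ → (-15,10,11)
river: ρ → (11,12,-14)
river: ρ → (-14,16,9)
river: ρ → (9,20,-10)
river: ρ → (-10,20,9)
river: ρ → (9,16,-14)
river: ρ → (-14,12,11)
ρ-cycle length = 14 (tail of 1 descent step not counted)

14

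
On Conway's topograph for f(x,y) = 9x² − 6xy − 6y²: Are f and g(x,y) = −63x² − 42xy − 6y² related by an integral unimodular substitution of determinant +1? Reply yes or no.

D₁ = 252, D₂ = 252
river cycle of f (length 4): (-6, 6, 9), (9, 12, -3), (-3, 12, 9), (9, 6, -6)
river cycle of g (length 4): (-6, 6, 9), (9, 12, -3), (-3, 12, 9), (9, 6, -6)
cycles coincide ⇒ equivalent

yes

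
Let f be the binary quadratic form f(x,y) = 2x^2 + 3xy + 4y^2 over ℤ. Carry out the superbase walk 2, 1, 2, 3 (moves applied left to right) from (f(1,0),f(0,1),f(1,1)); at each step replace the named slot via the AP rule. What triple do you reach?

start (2,4,9) = (f(1,0),f(0,1),f(1,1))
replace slot 2: 2·(2+9) − 4 = 18 → (2,18,9)
replace slot 1: 2·(18+9) − 2 = 52 → (52,18,9)
replace slot 2: 2·(52+9) − 18 = 104 → (52,104,9)
replace slot 3: 2·(52+104) − 9 = 303 → (52,104,303)

52,104,303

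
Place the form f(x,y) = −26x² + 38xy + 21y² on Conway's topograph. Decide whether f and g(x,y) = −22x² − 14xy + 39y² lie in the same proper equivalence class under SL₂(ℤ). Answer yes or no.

D₁ = 3628, D₂ = 3628
river cycle of f (length 42): (21, 46, -18), (-18, 26, 41), (41, 56, -3), (-3, 58, 22), (22, 30, -31), (-31, 32, 21), (21, 52, -11), (-11, 58, 6), (6, 50, -47), (-47, 44, 9), … (32 more)
river cycle of g (length 42): (-22, 30, 31), (31, 32, -21), (-21, 52, 11), (11, 58, -6), (-6, 50, 47), (47, 44, -9), (-9, 46, 42), (42, 38, -13), (-13, 40, 39), (39, 38, -14), … (32 more)
cycles differ ⇒ inequivalent

no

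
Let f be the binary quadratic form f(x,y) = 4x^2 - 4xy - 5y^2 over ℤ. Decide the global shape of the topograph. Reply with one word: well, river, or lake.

D = b²−4ac = (-4)² − 4·4·(-5) = 96
D > 0 non-square ⇒ indefinite ⇒ periodic river

river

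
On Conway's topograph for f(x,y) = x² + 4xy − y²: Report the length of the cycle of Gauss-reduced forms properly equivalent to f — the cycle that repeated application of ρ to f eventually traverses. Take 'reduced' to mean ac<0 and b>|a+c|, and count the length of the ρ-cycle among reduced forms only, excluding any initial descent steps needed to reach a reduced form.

D = 20, ⌊√D⌋ = 4
river: ρ → (-1,4,1)
river: ρ → (1,4,-1)
ρ-cycle length = 2 (tail of 0 descent steps not counted)

2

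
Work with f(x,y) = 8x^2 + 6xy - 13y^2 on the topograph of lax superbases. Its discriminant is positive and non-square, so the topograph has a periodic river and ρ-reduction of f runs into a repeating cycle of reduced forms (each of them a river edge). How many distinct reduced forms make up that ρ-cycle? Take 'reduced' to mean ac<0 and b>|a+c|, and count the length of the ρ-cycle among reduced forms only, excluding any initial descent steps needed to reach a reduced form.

D = 452, ⌊√D⌋ = 21
river: ρ → (-13,20,1)
river: ρ → (1,20,-13)
river: ρ → (-13,6,8)
river: ρ → (8,10,-11)
river: ρ → (-11,12,7)
river: ρ → (7,16,-7)
river: ρ → (-7,12,11)
river: ρ → (11,10,-8)
river: ρ → (-8,6,13)
river: ρ → (13,20,-1)
river: ρ → (-1,20,13)
river: ρ → (13,6,-8)
river: ρ → (-8,10,11)
river: ρ → (11,12,-7)
river: ρ → (-7,16,7)
river: ρ → (7,12,-11)
river: ρ → (-11,10,8)
river: ρ → (8,6,-13)
ρ-cycle length = 18 (tail of 0 descent steps not counted)

18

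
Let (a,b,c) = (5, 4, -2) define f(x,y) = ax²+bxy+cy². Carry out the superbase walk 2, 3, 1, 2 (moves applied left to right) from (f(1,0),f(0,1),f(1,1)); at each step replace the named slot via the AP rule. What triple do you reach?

start (5,-2,7) = (f(1,0),f(0,1),f(1,1))
replace slot 2: 2·(5+7) − (-2) = 26 → (5,26,7)
replace slot 3: 2·(5+26) − 7 = 55 → (5,26,55)
replace slot 1: 2·(26+55) − 5 = 157 → (157,26,55)
replace slot 2: 2·(157+55) − 26 = 398 → (157,398,55)

157,398,55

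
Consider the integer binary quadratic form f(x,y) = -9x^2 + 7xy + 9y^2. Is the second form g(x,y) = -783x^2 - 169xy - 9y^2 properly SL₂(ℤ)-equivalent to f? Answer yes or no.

D₁ = 373, D₂ = 373
river cycle of f (length 14): (9, 11, -7), (-7, 17, 3), (3, 19, -1), (-1, 19, 3), (3, 17, -7), (-7, 11, 9), (9, 7, -9), (-9, 11, 7), (7, 17, -3), (-3, 19, 1), … (4 more)
river cycle of g (length 14): (-9, 7, 9), (9, 11, -7), (-7, 17, 3), (3, 19, -1), (-1, 19, 3), (3, 17, -7), (-7, 11, 9), (9, 7, -9), (-9, 11, 7), (7, 17, -3), … (4 more)
cycles coincide ⇒ equivalent

yes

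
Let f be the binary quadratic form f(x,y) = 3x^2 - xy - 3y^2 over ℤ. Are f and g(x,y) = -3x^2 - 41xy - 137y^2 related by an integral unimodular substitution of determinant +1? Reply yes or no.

D₁ = 37, D₂ = 37
river cycle of f (length 6): (-3, 1, 3), (3, 5, -1), (-1, 5, 3), (3, 1, -3), (-3, 5, 1), (1, 5, -3)
river cycle of g (length 6): (-3, 1, 3), (3, 5, -1), (-1, 5, 3), (3, 1, -3), (-3, 5, 1), (1, 5, -3)
cycles coincide ⇒ equivalent

yes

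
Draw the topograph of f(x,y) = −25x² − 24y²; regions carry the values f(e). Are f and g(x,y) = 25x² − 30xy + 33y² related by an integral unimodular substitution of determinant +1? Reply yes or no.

D₁ = -2400, D₂ = -2400
f is negative-definite; reduce −f:
−f: flip: (25,0,24)→(24,0,25)
−f: reduced (well bottom): (24,0,25) with a≤c, −a<b≤a
flip sign back: reduced form of f is (-24,0,-25)
g: translate: b→20 (≡-30 mod 50), so (25,-30,33)→(25,20,28)
g: reduced (well bottom): (25,20,28) with a≤c, −a<b≤a
reduced forms (-24, 0, -25) vs (25, 20, 28) ⇒ inequivalent

no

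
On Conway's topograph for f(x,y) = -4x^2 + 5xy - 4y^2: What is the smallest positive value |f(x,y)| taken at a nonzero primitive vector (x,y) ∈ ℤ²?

translate: b→3 (≡-5 mod 8), so (4,-5,4)→(4,3,3)
flip: (4,3,3)→(3,-3,4)
translate: b→3 (≡-3 mod 6), so (3,-3,4)→(3,3,4)
reduced (well bottom): (3,3,4) with a≤c, −a<b≤a
well minimum |f| = |-3| = 3 (negative-definite)

3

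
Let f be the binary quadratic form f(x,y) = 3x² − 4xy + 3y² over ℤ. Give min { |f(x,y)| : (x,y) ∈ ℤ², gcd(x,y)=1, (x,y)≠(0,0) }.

translate: b→2 (≡-4 mod 6), so (3,-4,3)→(3,2,2)
flip: (3,2,2)→(2,-2,3)
translate: b→2 (≡-2 mod 4), so (2,-2,3)→(2,2,3)
reduced (well bottom): (2,2,3) with a≤c, −a<b≤a
well minimum = a = 2

2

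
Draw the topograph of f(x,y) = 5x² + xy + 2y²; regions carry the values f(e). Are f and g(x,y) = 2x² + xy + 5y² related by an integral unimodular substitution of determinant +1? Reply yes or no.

D₁ = -39, D₂ = -39
f: flip: (5,1,2)→(2,-1,5)
f: reduced (well bottom): (2,-1,5) with a≤c, −a<b≤a
g: reduced (well bottom): (2,1,5) with a≤c, −a<b≤a
reduced forms (2, -1, 5) vs (2, 1, 5) ⇒ inequivalent

no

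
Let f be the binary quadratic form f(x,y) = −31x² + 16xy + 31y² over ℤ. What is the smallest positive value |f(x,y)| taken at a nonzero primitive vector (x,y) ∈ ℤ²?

river: ρ → (31,46,-16)
river: ρ → (-16,50,25)
river: ρ → (25,50,-16)
river: ρ → (-16,46,31)
river: ρ → (31,16,-31)
river: ρ → (-31,46,16)
river: ρ → (16,50,-25)
river: ρ → (-25,50,16)
river: ρ → (16,46,-31)
river: ρ → (-31,16,31)
closes: descent 0, river 10
min |a| on river = 16

16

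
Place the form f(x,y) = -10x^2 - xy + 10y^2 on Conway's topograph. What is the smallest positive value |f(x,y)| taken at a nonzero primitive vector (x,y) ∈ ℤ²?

descent: ρ → (10,1,-10)  [lands on river]
river: ρ → (-10,19,1)
river: ρ → (1,19,-10)
river: ρ → (-10,1,10)
river: ρ → (10,19,-1)
river: ρ → (-1,19,10)
closes: descent 1, river 6
min |a| on river = 1

1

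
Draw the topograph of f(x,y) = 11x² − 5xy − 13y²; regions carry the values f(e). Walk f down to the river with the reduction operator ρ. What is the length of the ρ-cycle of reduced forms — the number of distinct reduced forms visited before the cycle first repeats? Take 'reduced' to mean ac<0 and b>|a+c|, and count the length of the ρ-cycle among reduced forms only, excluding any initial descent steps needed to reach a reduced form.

D = 597, ⌊√D⌋ = 24
descent: ρ → (-13,5,11)  [lands on river]
river: ρ → (11,17,-7)
river: ρ → (-7,11,17)
river: ρ → (17,23,-1)
river: ρ → (-1,23,17)
river: ρ → (17,11,-7)
river: ρ → (-7,17,11)
river: ρ → (11,5,-13)
river: ρ → (-13,21,3)
river: ρ → (3,21,-13)
ρ-cycle length = 10 (tail of 1 descent step not counted)

10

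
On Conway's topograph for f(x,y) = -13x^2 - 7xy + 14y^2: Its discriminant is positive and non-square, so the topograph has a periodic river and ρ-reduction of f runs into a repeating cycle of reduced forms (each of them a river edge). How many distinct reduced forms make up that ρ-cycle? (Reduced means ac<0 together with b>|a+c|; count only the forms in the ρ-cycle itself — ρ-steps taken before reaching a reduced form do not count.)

D = 777, ⌊√D⌋ = 27
descent: ρ → (14,7,-13)  [lands on river]
river: ρ → (-13,19,8)
river: ρ → (8,13,-19)
river: ρ → (-19,25,2)
river: ρ → (2,27,-6)
river: ρ → (-6,21,14)
ρ-cycle length = 6 (tail of 1 descent step not counted)

6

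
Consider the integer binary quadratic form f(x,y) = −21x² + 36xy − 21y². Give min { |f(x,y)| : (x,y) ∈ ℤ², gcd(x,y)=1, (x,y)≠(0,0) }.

translate: b→6 (≡-36 mod 42), so (21,-36,21)→(21,6,6)
flip: (21,6,6)→(6,-6,21)
translate: b→6 (≡-6 mod 12), so (6,-6,21)→(6,6,21)
reduced (well bottom): (6,6,21) with a≤c, −a<b≤a
well minimum |f| = |-6| = 6 (negative-definite)

6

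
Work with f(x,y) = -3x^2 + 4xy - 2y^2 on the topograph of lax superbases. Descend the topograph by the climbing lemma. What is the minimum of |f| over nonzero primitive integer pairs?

translate: b→2 (≡-4 mod 6), so (3,-4,2)→(3,2,1)
flip: (3,2,1)→(1,-2,3)
translate: b→0 (≡-2 mod 2), so (1,-2,3)→(1,0,2)
reduced (well bottom): (1,0,2) with a≤c, −a<b≤a
well minimum |f| = |-1| = 1 (negative-definite)

1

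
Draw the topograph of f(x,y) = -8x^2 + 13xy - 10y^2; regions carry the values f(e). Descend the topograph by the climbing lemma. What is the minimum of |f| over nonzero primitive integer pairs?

translate: b→3 (≡-13 mod 16), so (8,-13,10)→(8,3,5)
flip: (8,3,5)→(5,-3,8)
reduced (well bottom): (5,-3,8) with a≤c, −a<b≤a
well minimum |f| = |-5| = 5 (negative-definite)

5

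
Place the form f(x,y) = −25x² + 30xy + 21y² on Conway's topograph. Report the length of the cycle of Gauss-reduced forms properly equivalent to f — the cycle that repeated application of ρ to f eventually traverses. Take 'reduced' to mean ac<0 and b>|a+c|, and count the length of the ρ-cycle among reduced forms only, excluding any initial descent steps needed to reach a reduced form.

D = 3000, ⌊√D⌋ = 54
river: ρ → (21,54,-1)
river: ρ → (-1,54,21)
river: ρ → (21,30,-25)
river: ρ → (-25,20,26)
river: ρ → (26,32,-19)
river: ρ → (-19,44,14)
river: ρ → (14,40,-25)
river: ρ → (-25,10,29)
river: ρ → (29,48,-6)
river: ρ → (-6,48,29)
river: ρ → (29,10,-25)
river: ρ → (-25,40,14)
river: ρ → (14,44,-19)
river: ρ → (-19,32,26)
river: ρ → (26,20,-25)
river: ρ → (-25,30,21)
ρ-cycle length = 16 (tail of 0 descent steps not counted)

16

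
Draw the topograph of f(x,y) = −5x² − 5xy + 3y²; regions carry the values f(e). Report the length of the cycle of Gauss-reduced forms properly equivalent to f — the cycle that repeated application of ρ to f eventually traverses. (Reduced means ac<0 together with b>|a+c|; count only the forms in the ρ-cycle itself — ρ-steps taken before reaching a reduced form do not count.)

D = 85, ⌊√D⌋ = 9
descent: ρ → (3,5,-5)  [lands on river]
river: ρ → (-5,5,3)
river: ρ → (3,7,-3)
river: ρ → (-3,5,5)
river: ρ → (5,5,-3)
river: ρ → (-3,7,3)
ρ-cycle length = 6 (tail of 1 descent step not counted)

6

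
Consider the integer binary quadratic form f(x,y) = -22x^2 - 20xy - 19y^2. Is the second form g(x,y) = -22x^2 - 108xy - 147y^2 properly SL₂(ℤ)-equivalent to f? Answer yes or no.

D₁ = -1272, D₂ = -1272
f is negative-definite; reduce −f:
−f: flip: (22,20,19)→(19,-20,22)
−f: translate: b→18 (≡-20 mod 38), so (19,-20,22)→(19,18,21)
−f: reduced (well bottom): (19,18,21) with a≤c, −a<b≤a
flip sign back: reduced form of f is (-19,-18,-21)
g is negative-definite; reduce −g:
−g: translate: b→20 (≡108 mod 44), so (22,108,147)→(22,20,19)
−g: flip: (22,20,19)→(19,-20,22)
−g: translate: b→18 (≡-20 mod 38), so (19,-20,22)→(19,18,21)
−g: reduced (well bottom): (19,18,21) with a≤c, −a<b≤a
flip sign back: reduced form of g is (-19,-18,-21)
reduced forms (-19, -18, -21) vs (-19, -18, -21) ⇒ equivalent

yes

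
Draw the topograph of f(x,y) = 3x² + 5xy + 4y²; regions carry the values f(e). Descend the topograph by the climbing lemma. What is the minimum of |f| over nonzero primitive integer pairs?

translate: b→-1 (≡5 mod 6), so (3,5,4)→(3,-1,2)
flip: (3,-1,2)→(2,1,3)
reduced (well bottom): (2,1,3) with a≤c, −a<b≤a
well minimum = a = 2

2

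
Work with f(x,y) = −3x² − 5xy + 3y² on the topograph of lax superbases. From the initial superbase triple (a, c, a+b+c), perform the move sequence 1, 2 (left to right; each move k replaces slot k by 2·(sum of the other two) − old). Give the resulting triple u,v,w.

start (-3,3,-5) = (f(1,0),f(0,1),f(1,1))
replace slot 1: 2·(3+(-5)) − (-3) = -1 → (-1,3,-5)
replace slot 2: 2·((-1)+(-5)) − 3 = -15 → (-1,-15,-5)

-1,-15,-5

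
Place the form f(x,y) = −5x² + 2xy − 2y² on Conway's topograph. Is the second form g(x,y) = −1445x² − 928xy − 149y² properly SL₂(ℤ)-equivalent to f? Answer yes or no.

D₁ = -36, D₂ = -36
f is negative-definite; reduce −f:
−f: flip: (5,-2,2)→(2,2,5)
−f: reduced (well bottom): (2,2,5) with a≤c, −a<b≤a
flip sign back: reduced form of f is (-2,-2,-5)
g is negative-definite; reduce −g:
−g: flip: (1445,928,149)→(149,-928,1445)
−g: translate: b→-34 (≡-928 mod 298), so (149,-928,1445)→(149,-34,2)
−g: flip: (149,-34,2)→(2,34,149)
−g: translate: b→2 (≡34 mod 4), so (2,34,149)→(2,2,5)
−g: reduced (well bottom): (2,2,5) with a≤c, −a<b≤a
flip sign back: reduced form of g is (-2,-2,-5)
reduced forms (-2, -2, -5) vs (-2, -2, -5) ⇒ equivalent

yes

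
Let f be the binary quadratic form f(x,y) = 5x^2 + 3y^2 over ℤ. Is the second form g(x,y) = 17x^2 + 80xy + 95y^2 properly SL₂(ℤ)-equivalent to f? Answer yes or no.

D₁ = -60, D₂ = -60
f: flip: (5,0,3)→(3,0,5)
f: reduced (well bottom): (3,0,5) with a≤c, −a<b≤a
g: translate: b→12 (≡80 mod 34), so (17,80,95)→(17,12,3)
g: flip: (17,12,3)→(3,-12,17)
g: translate: b→0 (≡-12 mod 6), so (3,-12,17)→(3,0,5)
g: reduced (well bottom): (3,0,5) with a≤c, −a<b≤a
reduced forms (3, 0, 5) vs (3, 0, 5) ⇒ equivalent

yes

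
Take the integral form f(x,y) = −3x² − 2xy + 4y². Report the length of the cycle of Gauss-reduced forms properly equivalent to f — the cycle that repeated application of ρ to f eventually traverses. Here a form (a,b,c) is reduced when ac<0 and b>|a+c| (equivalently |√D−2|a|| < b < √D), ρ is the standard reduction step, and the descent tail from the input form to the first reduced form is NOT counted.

D = 52, ⌊√D⌋ = 7
descent: ρ → (4,2,-3)  [lands on river]
river: ρ → (-3,4,3)
river: ρ → (3,2,-4)
river: ρ → (-4,6,1)
river: ρ → (1,6,-4)
river: ρ → (-4,2,3)
river: ρ → (3,4,-3)
river: ρ → (-3,2,4)
river: ρ → (4,6,-1)
river: ρ → (-1,6,4)
ρ-cycle length = 10 (tail of 1 descent step not counted)

10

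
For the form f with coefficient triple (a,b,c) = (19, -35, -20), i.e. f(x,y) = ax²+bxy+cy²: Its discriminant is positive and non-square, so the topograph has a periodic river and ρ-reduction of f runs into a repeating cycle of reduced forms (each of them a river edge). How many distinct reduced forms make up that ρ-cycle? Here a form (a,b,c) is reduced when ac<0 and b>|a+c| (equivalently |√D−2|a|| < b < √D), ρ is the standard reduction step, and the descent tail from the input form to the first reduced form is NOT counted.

D = 2745, ⌊√D⌋ = 52
descent: ρ → (-20,35,19)  [lands on river]
river: ρ → (19,41,-14)
river: ρ → (-14,43,16)
river: ρ → (16,21,-36)
river: ρ → (-36,51,1)
river: ρ → (1,51,-36)
river: ρ → (-36,21,16)
river: ρ → (16,43,-14)
river: ρ → (-14,41,19)
river: ρ → (19,35,-20)
river: ρ → (-20,45,9)
river: ρ → (9,45,-20)
ρ-cycle length = 12 (tail of 1 descent step not counted)

12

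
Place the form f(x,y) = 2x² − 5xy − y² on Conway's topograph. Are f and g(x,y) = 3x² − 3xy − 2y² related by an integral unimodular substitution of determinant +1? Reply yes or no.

D₁ = 33, D₂ = 33
river cycle of f (length 4): (-1, 5, 2), (2, 3, -3), (-3, 3, 2), (2, 5, -1)
river cycle of g (length 4): (-2, 3, 3), (3, 3, -2), (-2, 5, 1), (1, 5, -2)
cycles differ ⇒ inequivalent

no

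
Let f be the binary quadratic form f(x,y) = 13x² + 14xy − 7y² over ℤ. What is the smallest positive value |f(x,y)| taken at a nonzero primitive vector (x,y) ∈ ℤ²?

river: ρ → (-7,14,13)
river: ρ → (13,12,-8)
river: ρ → (-8,20,5)
river: ρ → (5,20,-8)
river: ρ → (-8,12,13)
river: ρ → (13,14,-7)
closes: descent 0, river 6
min |a| on river = 5

5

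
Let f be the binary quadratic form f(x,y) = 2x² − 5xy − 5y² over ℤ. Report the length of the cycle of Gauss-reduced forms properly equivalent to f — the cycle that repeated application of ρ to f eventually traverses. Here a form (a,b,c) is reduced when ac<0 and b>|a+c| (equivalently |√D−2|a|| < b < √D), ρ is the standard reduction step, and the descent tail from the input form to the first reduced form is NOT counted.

D = 65, ⌊√D⌋ = 8
descent: ρ → (-5,5,2)  [lands on river]
river: ρ → (2,7,-2)
river: ρ → (-2,5,5)
river: ρ → (5,5,-2)
river: ρ → (-2,7,2)
river: ρ → (2,5,-5)
ρ-cycle length = 6 (tail of 1 descent step not counted)

6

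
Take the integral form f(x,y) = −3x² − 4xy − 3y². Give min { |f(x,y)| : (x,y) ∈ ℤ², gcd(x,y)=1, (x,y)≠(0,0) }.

translate: b→-2 (≡4 mod 6), so (3,4,3)→(3,-2,2)
flip: (3,-2,2)→(2,2,3)
reduced (well bottom): (2,2,3) with a≤c, −a<b≤a
well minimum |f| = |-2| = 2 (negative-definite)

2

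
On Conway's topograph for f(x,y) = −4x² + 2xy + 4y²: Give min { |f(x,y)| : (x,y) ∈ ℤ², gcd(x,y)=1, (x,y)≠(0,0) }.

river: ρ → (4,6,-2)
river: ρ → (-2,6,4)
river: ρ → (4,2,-4)
river: ρ → (-4,6,2)
river: ρ → (2,6,-4)
river: ρ → (-4,2,4)
closes: descent 0, river 6
min |a| on river = 2

2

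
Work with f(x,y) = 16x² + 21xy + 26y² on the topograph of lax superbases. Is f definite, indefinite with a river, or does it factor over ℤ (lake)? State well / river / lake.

D = b²−4ac = 21² − 4·16·26 = -1223
D < 0 ⇒ definite ⇒ every region one sign ⇒ single well

well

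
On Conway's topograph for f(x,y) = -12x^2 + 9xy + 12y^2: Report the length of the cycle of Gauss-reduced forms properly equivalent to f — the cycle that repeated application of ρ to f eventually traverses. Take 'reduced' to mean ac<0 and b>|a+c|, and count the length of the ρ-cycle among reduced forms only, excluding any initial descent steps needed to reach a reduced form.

D = 657, ⌊√D⌋ = 25
river: ρ → (12,15,-9)
river: ρ → (-9,21,6)
river: ρ → (6,15,-18)
river: ρ → (-18,21,3)
river: ρ → (3,21,-18)
river: ρ → (-18,15,6)
river: ρ → (6,21,-9)
river: ρ → (-9,15,12)
river: ρ → (12,9,-12)
river: ρ → (-12,15,9)
river: ρ → (9,21,-6)
river: ρ → (-6,15,18)
river: ρ → (18,21,-3)
river: ρ → (-3,21,18)
river: ρ → (18,15,-6)
river: ρ → (-6,21,9)
river: ρ → (9,15,-12)
river: ρ → (-12,9,12)
ρ-cycle length = 18 (tail of 0 descent steps not counted)

18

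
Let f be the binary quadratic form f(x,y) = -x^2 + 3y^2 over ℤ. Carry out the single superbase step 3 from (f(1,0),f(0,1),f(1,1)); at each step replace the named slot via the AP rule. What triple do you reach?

start (-1,3,2) = (f(1,0),f(0,1),f(1,1))
replace slot 3: 2·((-1)+3) − 2 = 2 → (-1,3,2)

-1,3,2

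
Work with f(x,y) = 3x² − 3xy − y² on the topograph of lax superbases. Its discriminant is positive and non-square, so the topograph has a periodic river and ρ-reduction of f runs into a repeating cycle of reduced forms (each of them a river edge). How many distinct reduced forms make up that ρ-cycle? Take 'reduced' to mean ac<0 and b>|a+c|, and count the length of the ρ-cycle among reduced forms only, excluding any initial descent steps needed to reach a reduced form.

D = 21, ⌊√D⌋ = 4
descent: ρ → (-1,3,3)  [lands on river]
river: ρ → (3,3,-1)
ρ-cycle length = 2 (tail of 1 descent step not counted)

2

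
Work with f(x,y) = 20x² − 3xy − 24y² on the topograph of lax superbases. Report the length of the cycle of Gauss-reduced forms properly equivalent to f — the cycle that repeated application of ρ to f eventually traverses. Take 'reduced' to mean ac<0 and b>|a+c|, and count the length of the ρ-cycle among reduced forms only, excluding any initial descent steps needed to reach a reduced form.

D = 1929, ⌊√D⌋ = 43
descent: ρ → (-24,3,20)
descent: ρ → (20,37,-7)  [lands on river]
river: ρ → (-7,33,30)
river: ρ → (30,27,-10)
river: ρ → (-10,33,21)
river: ρ → (21,9,-22)
river: ρ → (-22,35,8)
river: ρ → (8,29,-34)
river: ρ → (-34,39,3)
river: ρ → (3,39,-34)
river: ρ → (-34,29,8)
river: ρ → (8,35,-22)
river: ρ → (-22,9,21)
river: ρ → (21,33,-10)
river: ρ → (-10,27,30)
river: ρ → (30,33,-7)
river: ρ → (-7,37,20)
river: ρ → (20,43,-1)
river: ρ → (-1,43,20)
ρ-cycle length = 18 (tail of 2 descent steps not counted)

18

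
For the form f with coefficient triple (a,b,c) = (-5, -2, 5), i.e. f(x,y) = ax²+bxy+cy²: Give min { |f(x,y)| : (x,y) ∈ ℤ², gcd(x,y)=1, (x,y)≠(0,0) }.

descent: ρ → (5,2,-5)  [lands on river]
river: ρ → (-5,8,2)
river: ρ → (2,8,-5)
river: ρ → (-5,2,5)
river: ρ → (5,8,-2)
river: ρ → (-2,8,5)
closes: descent 1, river 6
min |a| on river = 2

2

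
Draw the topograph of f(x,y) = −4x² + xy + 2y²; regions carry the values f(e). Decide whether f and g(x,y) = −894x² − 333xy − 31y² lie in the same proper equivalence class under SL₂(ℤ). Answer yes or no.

D₁ = 33, D₂ = 33
river cycle of f (length 4): (2, 3, -3), (-3, 3, 2), (2, 5, -1), (-1, 5, 2)
river cycle of g (length 4): (2, 3, -3), (-3, 3, 2), (2, 5, -1), (-1, 5, 2)
cycles coincide ⇒ equivalent

yes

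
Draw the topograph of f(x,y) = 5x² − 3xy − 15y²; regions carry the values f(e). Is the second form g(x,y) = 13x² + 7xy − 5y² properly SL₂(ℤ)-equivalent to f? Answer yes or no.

D₁ = 309, D₂ = 309
river cycle of f (length 6): (5, 17, -1), (-1, 17, 5), (5, 13, -7), (-7, 15, 3), (3, 15, -7), (-7, 13, 5)
river cycle of g (length 6): (-5, 13, 7), (7, 15, -3), (-3, 15, 7), (7, 13, -5), (-5, 17, 1), (1, 17, -5)
cycles differ ⇒ inequivalent

no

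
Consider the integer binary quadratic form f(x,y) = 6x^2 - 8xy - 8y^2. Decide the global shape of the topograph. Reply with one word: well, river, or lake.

D = b²−4ac = (-8)² − 4·6·(-8) = 256
D = 16² is a perfect square ⇒ form factors over ℤ ⇒ lakes

lake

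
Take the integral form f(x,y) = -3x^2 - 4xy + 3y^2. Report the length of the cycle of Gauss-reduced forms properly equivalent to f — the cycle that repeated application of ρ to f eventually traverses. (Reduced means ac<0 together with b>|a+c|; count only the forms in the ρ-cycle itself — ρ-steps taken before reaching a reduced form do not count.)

D = 52, ⌊√D⌋ = 7
descent: ρ → (3,4,-3)  [lands on river]
river: ρ → (-3,2,4)
river: ρ → (4,6,-1)
river: ρ → (-1,6,4)
river: ρ → (4,2,-3)
river: ρ → (-3,4,3)
river: ρ → (3,2,-4)
river: ρ → (-4,6,1)
river: ρ → (1,6,-4)
river: ρ → (-4,2,3)
ρ-cycle length = 10 (tail of 1 descent step not counted)

10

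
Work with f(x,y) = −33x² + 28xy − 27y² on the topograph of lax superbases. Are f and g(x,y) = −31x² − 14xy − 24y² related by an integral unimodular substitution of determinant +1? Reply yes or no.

D₁ = -2780, D₂ = -2780
f is negative-definite; reduce −f:
−f: flip: (33,-28,27)→(27,28,33)
−f: translate: b→-26 (≡28 mod 54), so (27,28,33)→(27,-26,32)
−f: reduced (well bottom): (27,-26,32) with a≤c, −a<b≤a
flip sign back: reduced form of f is (-27,26,-32)
g is negative-definite; reduce −g:
−g: flip: (31,14,24)→(24,-14,31)
−g: reduced (well bottom): (24,-14,31) with a≤c, −a<b≤a
flip sign back: reduced form of g is (-24,14,-31)
reduced forms (-27, 26, -32) vs (-24, 14, -31) ⇒ inequivalent

no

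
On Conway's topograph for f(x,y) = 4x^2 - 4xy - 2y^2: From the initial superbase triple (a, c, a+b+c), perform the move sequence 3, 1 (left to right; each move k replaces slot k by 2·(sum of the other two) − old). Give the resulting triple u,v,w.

start (4,-2,-2) = (f(1,0),f(0,1),f(1,1))
replace slot 3: 2·(4+(-2)) − (-2) = 6 → (4,-2,6)
replace slot 1: 2·((-2)+6) − 4 = 4 → (4,-2,6)

4,-2,6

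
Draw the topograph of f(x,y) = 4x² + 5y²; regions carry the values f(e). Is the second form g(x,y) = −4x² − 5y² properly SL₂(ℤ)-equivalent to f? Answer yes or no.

D₁ = -80, D₂ = -80
f: reduced (well bottom): (4,0,5) with a≤c, −a<b≤a
g is negative-definite; reduce −g:
−g: reduced (well bottom): (4,0,5) with a≤c, −a<b≤a
flip sign back: reduced form of g is (-4,0,-5)
reduced forms (4, 0, 5) vs (-4, 0, -5) ⇒ inequivalent

no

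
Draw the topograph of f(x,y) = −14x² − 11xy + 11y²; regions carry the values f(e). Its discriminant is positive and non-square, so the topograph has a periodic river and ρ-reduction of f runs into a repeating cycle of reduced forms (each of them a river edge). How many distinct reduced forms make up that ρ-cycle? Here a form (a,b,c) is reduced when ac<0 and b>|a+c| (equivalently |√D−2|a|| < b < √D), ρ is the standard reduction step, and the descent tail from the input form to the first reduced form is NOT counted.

D = 737, ⌊√D⌋ = 27
descent: ρ → (11,11,-14)  [lands on river]
river: ρ → (-14,17,8)
river: ρ → (8,15,-16)
river: ρ → (-16,17,7)
river: ρ → (7,25,-4)
river: ρ → (-4,23,13)
river: ρ → (13,3,-14)
river: ρ → (-14,25,2)
river: ρ → (2,27,-1)
river: ρ → (-1,27,2)
river: ρ → (2,25,-14)
river: ρ → (-14,3,13)
river: ρ → (13,23,-4)
river: ρ → (-4,25,7)
river: ρ → (7,17,-16)
river: ρ → (-16,15,8)
river: ρ → (8,17,-14)
river: ρ → (-14,11,11)
ρ-cycle length = 18 (tail of 1 descent step not counted)

18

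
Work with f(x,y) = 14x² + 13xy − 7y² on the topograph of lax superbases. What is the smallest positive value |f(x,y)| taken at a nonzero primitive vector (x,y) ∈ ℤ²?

river: ρ → (-7,15,12)
river: ρ → (12,9,-10)
river: ρ → (-10,11,11)
river: ρ → (11,11,-10)
river: ρ → (-10,9,12)
river: ρ → (12,15,-7)
river: ρ → (-7,13,14)
river: ρ → (14,15,-6)
river: ρ → (-6,21,5)
river: ρ → (5,19,-10)
river: ρ → (-10,21,3)
river: ρ → (3,21,-10)
river: ρ → (-10,19,5)
river: ρ → (5,21,-6)
river: ρ → (-6,15,14)
river: ρ → (14,13,-7)
closes: descent 0, river 16
min |a| on river = 3

3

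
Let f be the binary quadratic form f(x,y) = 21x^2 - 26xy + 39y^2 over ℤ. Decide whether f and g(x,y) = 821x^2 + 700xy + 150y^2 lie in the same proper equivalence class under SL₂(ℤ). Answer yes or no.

D₁ = -2600, D₂ = -2600
f: translate: b→16 (≡-26 mod 42), so (21,-26,39)→(21,16,34)
f: reduced (well bottom): (21,16,34) with a≤c, −a<b≤a
g: flip: (821,700,150)→(150,-700,821)
g: translate: b→-100 (≡-700 mod 300), so (150,-700,821)→(150,-100,21)
g: flip: (150,-100,21)→(21,100,150)
g: translate: b→16 (≡100 mod 42), so (21,100,150)→(21,16,34)
g: reduced (well bottom): (21,16,34) with a≤c, −a<b≤a
reduced forms (21, 16, 34) vs (21, 16, 34) ⇒ equivalent

yes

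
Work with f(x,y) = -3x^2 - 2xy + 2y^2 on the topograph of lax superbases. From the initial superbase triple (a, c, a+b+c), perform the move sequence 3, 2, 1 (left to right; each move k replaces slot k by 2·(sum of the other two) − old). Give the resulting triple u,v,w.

start (-3,2,-3) = (f(1,0),f(0,1),f(1,1))
replace slot 3: 2·((-3)+2) − (-3) = 1 → (-3,2,1)
replace slot 2: 2·((-3)+1) − 2 = -6 → (-3,-6,1)
replace slot 1: 2·((-6)+1) − (-3) = -7 → (-7,-6,1)

-7,-6,1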